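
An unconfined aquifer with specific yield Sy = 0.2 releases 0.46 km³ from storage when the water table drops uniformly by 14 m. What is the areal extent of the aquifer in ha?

ΔV = 0.46 km³ = 4.6 × 10^8 m³
A = ΔV / (Sy × Δh) = 4.6 × 10^8 / (0.2 × 14) = 1.643 × 10^8 m²
A = 1.643 × 10^8 m² = 16430 ha

A ≈ 16400 ha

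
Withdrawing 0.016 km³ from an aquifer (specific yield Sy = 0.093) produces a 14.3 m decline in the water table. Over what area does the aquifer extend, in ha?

ΔV = 0.016 km³ = 1.6 × 10^7 m³
A = ΔV / (Sy × Δh) = 1.6 × 10^7 / (0.093 × 14.3) = 1.203 × 10^7 m²
A = 1.203 × 10^7 m² = 1203 ha

A ≈ 1200 ha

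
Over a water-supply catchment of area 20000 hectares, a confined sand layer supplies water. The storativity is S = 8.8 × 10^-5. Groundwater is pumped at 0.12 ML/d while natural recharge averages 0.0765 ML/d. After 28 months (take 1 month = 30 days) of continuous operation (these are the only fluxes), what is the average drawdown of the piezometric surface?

Δh ≈ 2.08 m

A = 20000 hectares = 2 × 10^8 m²
Net abstraction = 0.12 − 0.0765 = 0.0435 ML/d
Q_net = 0.0435 ML/d = 43.5 m³/d
t = 28 months = 840 d
ΔV = Q × t = 43.5 m³/d × 840 d = 36540 m³
Δh = ΔV / (S × A) = 36540 / (8.8 × 10^-5 × 2 × 10^8) = 2.076 m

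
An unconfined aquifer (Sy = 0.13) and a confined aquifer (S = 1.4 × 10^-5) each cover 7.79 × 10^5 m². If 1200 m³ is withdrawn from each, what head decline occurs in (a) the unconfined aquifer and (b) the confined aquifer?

Unconfined: Δh_u = ΔV/(Sy·A) = 1200/(0.13 × 7.79 × 10^5) = 0.01185 m
Confined: Δh_c = ΔV/(S·A) = 1200/(1.4 × 10^-5 × 7.79 × 10^5) = 110 m

Δh_u ≈ 0.0118 m; Δh_c ≈ 110 m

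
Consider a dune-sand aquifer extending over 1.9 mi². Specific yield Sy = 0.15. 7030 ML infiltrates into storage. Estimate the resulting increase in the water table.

Δh ≈ 9.52 m

A = 1.9 mi² = 4.921 × 10^6 m²
ΔV = 7030 ML = 7.03 × 10^6 m³
Δh = ΔV / (Sy × A) = 7.03 × 10^6 m³ / (0.15 × 4.921 × 10^6 m²) = 9.524 m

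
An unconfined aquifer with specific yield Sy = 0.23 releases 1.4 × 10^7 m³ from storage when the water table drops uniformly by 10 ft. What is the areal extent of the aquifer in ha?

A ≈ 2000 ha

Δh = 10 ft = 3.048 m
A = ΔV / (Sy × Δh) = 1.4 × 10^7 / (0.23 × 3.048) = 1.997 × 10^7 m²
A = 1.997 × 10^7 m² = 1997 ha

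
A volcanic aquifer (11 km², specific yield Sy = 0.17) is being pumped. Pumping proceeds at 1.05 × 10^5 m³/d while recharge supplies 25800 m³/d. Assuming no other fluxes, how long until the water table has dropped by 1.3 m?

A = 11 km² = 1.1 × 10^7 m²
ΔV = Sy × A × Δh = 0.17 × 1.1 × 10^7 × 1.3 = 2.431 × 10^6 m³
Net withdrawal = 1.05 × 10^5 − 25800 = 79200 m³/d
t = ΔV / Q = 2.431 × 10^6 m³ / 79200 m³/d = 30.69 d

t ≈ 30.7 days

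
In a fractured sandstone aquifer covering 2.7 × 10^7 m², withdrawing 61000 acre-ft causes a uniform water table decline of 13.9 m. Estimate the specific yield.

ΔV = 61000 acre-ft = 7.524 × 10^7 m³
Sy = ΔV / (A × Δh) = 7.524 × 10^7 m³ / (2.7 × 10^7 m² × 13.9 m) = 0.2005

Sy ≈ 0.2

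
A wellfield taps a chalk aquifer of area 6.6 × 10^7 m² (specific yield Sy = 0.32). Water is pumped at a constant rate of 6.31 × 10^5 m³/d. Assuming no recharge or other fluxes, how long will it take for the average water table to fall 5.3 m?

t ≈ 177 days

ΔV = Sy × A × Δh = 0.32 × 6.6 × 10^7 × 5.3 = 1.119 × 10^8 m³
t = ΔV / Q = 1.119 × 10^8 m³ / 6.31 × 10^5 m³/d = 177.4 d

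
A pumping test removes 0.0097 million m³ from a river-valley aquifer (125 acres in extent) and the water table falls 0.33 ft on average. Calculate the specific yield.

Sy ≈ 0.19

A = 125 acres = 5.059 × 10^5 m²
Δh = 0.33 ft = 0.1006 m
ΔV = 0.0097 million m³ = 9700 m³
Sy = ΔV / (A × Δh) = 9700 m³ / (5.059 × 10^5 m² × 0.1006 m) = 0.1906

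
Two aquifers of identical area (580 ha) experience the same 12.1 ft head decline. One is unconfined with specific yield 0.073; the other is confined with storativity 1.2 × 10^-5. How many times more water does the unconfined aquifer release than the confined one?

ΔV_u / ΔV_c ≈ 6080

A = 580 ha = 5.8 × 10^6 m²
Δh = 12.1 ft = 3.688 m
Unconfined: ΔV_u = Sy × A × Δh = 0.073 × 5.8 × 10^6 × 3.688 = 1.562 × 10^6 m³
Confined: ΔV_c = S × A × Δh = 1.2 × 10^-5 × 5.8 × 10^6 × 3.688 = 256.7 m³
Ratio = ΔV_u / ΔV_c = Sy / S = 0.073 / 1.2 × 10^-5 = 6083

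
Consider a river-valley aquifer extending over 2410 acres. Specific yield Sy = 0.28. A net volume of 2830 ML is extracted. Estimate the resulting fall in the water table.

Δh ≈ 1.04 m

A = 2410 acres = 9.753 × 10^6 m²
ΔV = 2830 ML = 2.83 × 10^6 m³
Δh = ΔV / (Sy × A) = 2.83 × 10^6 m³ / (0.28 × 9.753 × 10^6 m²) = 1.036 m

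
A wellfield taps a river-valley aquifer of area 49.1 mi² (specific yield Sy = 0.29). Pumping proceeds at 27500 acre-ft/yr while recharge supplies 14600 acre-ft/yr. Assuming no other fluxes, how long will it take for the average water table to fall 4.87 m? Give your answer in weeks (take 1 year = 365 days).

A = 49.1 mi² = 1.272 × 10^8 m²
ΔV = Sy × A × Δh = 0.29 × 1.272 × 10^8 × 4.87 = 1.796 × 10^8 m³
Net withdrawal = 27500 − 14600 = 12900 acre-ft/yr = 43590 m³/d
t = ΔV / Q = 1.796 × 10^8 m³ / 43590 m³/d = 4120 d
t = 4120 d ≈ 588.5 weeks

t ≈ 589 weeks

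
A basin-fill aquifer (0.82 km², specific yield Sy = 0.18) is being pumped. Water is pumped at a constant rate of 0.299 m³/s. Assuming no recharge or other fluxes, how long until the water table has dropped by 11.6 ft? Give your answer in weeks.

t ≈ 2.89 weeks

A = 0.82 km² = 8.2 × 10^5 m²
Δh = 11.6 ft = 3.536 m
ΔV = Sy × A × Δh = 0.18 × 8.2 × 10^5 × 3.536 = 5.219 × 10^5 m³
Q = 0.299 m³/s = 25830 m³/d
t = ΔV / Q = 5.219 × 10^5 m³ / 25830 m³/d = 20.2 d
t = 20.2 d ≈ 2.886 weeks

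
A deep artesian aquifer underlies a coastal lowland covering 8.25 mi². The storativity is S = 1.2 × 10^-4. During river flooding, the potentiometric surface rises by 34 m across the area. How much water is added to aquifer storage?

A = 8.25 mi² = 2.137 × 10^7 m²
ΔV = S × A × Δh = 1.2 × 10^-4 × 2.137 × 10^7 m² × 34 m = 87180 m³

ΔV ≈ 87200 m³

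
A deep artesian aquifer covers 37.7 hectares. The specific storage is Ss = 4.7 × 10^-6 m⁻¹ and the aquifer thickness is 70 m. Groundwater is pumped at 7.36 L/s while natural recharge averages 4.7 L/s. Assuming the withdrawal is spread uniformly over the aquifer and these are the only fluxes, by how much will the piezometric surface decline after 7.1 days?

Δh ≈ 13.2 m

S = Ss × b = 4.7 × 10^-6 m⁻¹ × 70 m = 3.29 × 10^-4
A = 37.7 hectares = 3.77 × 10^5 m²
Net abstraction = 7.36 − 4.7 = 2.66 L/s
Q_net = 2.66 L/s = 229.8 m³/d
ΔV = Q × t = 229.8 m³/d × 7.1 d = 1632 m³
Δh = ΔV / (S × A) = 1632 / (3.29 × 10^-4 × 3.77 × 10^5) = 13.16 m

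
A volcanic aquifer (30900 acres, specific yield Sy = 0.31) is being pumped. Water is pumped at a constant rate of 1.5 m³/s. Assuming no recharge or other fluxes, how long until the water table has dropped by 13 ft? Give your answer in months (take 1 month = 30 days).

t ≈ 39.5 months

A = 30900 acres = 1.25 × 10^8 m²
Δh = 13 ft = 3.962 m
ΔV = Sy × A × Δh = 0.31 × 1.25 × 10^8 × 3.962 = 1.536 × 10^8 m³
Q = 1.5 m³/s = 1.296 × 10^5 m³/d
t = ΔV / Q = 1.536 × 10^8 m³ / 1.296 × 10^5 m³/d = 1185 d
t = 1185 d ≈ 39.51 months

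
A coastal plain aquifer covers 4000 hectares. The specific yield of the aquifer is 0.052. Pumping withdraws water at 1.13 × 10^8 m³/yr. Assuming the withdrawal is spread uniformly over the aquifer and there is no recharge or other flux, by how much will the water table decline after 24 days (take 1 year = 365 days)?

A = 4000 hectares = 4 × 10^7 m²
Q = 1.13 × 10^8 m³/yr = 3.096 × 10^5 m³/d
ΔV = Q × t = 3.096 × 10^5 m³/d × 24 d = 7.43 × 10^6 m³
Δh = ΔV / (Sy × A) = 7.43 × 10^6 / (0.052 × 4 × 10^7) = 3.572 m

Δh ≈ 3.57 m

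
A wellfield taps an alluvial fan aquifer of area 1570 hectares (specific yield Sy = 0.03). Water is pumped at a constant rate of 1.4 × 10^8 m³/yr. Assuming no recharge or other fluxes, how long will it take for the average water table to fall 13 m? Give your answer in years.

t ≈ 0.0437 years

A = 1570 hectares = 1.57 × 10^7 m²
ΔV = Sy × A × Δh = 0.03 × 1.57 × 10^7 × 13 = 6.123 × 10^6 m³
Q = 1.4 × 10^8 m³/yr = 3.836 × 10^5 m³/d
t = ΔV / Q = 6.123 × 10^6 m³ / 3.836 × 10^5 m³/d = 15.96 d
t = 15.96 d ≈ 0.04374 years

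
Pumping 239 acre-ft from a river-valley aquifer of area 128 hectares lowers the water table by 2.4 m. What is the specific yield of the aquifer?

Sy ≈ 0.096

A = 128 hectares = 1.28 × 10^6 m²
ΔV = 239 acre-ft = 2.948 × 10^5 m³
Sy = ΔV / (A × Δh) = 2.948 × 10^5 m³ / (1.28 × 10^6 m² × 2.4 m) = 0.09596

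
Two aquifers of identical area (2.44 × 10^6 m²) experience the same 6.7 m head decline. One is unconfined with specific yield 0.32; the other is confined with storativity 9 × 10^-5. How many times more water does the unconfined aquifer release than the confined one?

ΔV_u / ΔV_c ≈ 3560

Unconfined: ΔV_u = Sy × A × Δh = 0.32 × 2.44 × 10^6 × 6.7 = 5.231 × 10^6 m³
Confined: ΔV_c = S × A × Δh = 9 × 10^-5 × 2.44 × 10^6 × 6.7 = 1471 m³
Ratio = ΔV_u / ΔV_c = Sy / S = 0.32 / 9 × 10^-5 = 3556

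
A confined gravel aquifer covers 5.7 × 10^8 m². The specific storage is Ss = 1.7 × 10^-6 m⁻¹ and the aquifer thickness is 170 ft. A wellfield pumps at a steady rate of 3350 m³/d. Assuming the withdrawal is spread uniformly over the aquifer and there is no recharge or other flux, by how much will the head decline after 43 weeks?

Δh ≈ 20.1 m

b = 170 ft = 51.82 m
S = Ss × b = 1.7 × 10^-6 m⁻¹ × 51.82 m = 8.809 × 10^-5
t = 43 weeks = 301 d
ΔV = Q × t = 3350 m³/d × 301 d = 1.008 × 10^6 m³
Δh = ΔV / (S × A) = 1.008 × 10^6 / (8.809 × 10^-5 × 5.7 × 10^8) = 20.08 m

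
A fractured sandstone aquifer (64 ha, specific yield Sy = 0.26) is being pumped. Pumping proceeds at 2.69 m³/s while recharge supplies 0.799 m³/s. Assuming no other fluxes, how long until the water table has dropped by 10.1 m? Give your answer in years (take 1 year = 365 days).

A = 64 ha = 6.4 × 10^5 m²
ΔV = Sy × A × Δh = 0.26 × 6.4 × 10^5 × 10.1 = 1.681 × 10^6 m³
Net withdrawal = 2.69 − 0.799 = 1.891 m³/s = 1.634 × 10^5 m³/d
t = ΔV / Q = 1.681 × 10^6 m³ / 1.634 × 10^5 m³/d = 10.29 d
t = 10.29 d ≈ 0.02818 years

t ≈ 0.0282 years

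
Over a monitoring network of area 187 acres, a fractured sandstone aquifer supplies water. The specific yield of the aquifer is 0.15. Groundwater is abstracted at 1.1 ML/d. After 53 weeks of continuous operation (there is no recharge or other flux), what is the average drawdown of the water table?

A = 187 acres = 7.568 × 10^5 m²
Q = 1.1 ML/d = 1100 m³/d
t = 53 weeks = 371 d
ΔV = Q × t = 1100 m³/d × 371 d = 4.081 × 10^5 m³
Δh = ΔV / (Sy × A) = 4.081 × 10^5 / (0.15 × 7.568 × 10^5) = 3.595 m

Δh ≈ 3.6 m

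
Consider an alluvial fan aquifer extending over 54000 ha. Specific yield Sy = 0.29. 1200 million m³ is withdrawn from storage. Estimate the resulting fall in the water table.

A = 54000 ha = 5.4 × 10^8 m²
ΔV = 1200 million m³ = 1.2 × 10^9 m³
Δh = ΔV / (Sy × A) = 1.2 × 10^9 m³ / (0.29 × 5.4 × 10^8 m²) = 7.663 m

Δh ≈ 7.66 m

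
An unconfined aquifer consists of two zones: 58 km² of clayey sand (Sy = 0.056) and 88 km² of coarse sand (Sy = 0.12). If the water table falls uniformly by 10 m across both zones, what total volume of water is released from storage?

ΔV ≈ 1.38 × 10^8 m³

A₁ = 58 km² = 5.8 × 10^7 m²; A₂ = 88 km² = 8.8 × 10^7 m²
ΔV₁ = 0.056 × 5.8 × 10^7 × 10 = 3.248 × 10^7 m³
ΔV₂ = 0.12 × 8.8 × 10^7 × 10 = 1.056 × 10^8 m³
ΔV = ΔV₁ + ΔV₂ = 1.381 × 10^8 m³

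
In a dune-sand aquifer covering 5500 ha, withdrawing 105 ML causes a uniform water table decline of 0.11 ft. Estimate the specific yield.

A = 5500 ha = 5.5 × 10^7 m²
Δh = 0.11 ft = 0.03353 m
ΔV = 105 ML = 1.05 × 10^5 m³
Sy = ΔV / (A × Δh) = 1.05 × 10^5 m³ / (5.5 × 10^7 m² × 0.03353 m) = 0.05694

Sy ≈ 0.057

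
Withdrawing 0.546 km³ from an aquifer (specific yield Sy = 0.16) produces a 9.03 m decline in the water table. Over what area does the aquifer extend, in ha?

ΔV = 0.546 km³ = 5.46 × 10^8 m³
A = ΔV / (Sy × Δh) = 5.46 × 10^8 / (0.16 × 9.03) = 3.779 × 10^8 m²
A = 3.779 × 10^8 m² = 37790 ha

A ≈ 37800 ha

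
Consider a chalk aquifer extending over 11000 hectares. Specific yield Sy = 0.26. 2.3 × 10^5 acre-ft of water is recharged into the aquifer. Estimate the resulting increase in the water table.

Δh ≈ 9.92 m

A = 11000 hectares = 1.1 × 10^8 m²
ΔV = 2.3 × 10^5 acre-ft = 2.837 × 10^8 m³
Δh = ΔV / (Sy × A) = 2.837 × 10^8 m³ / (0.26 × 1.1 × 10^8 m²) = 9.92 m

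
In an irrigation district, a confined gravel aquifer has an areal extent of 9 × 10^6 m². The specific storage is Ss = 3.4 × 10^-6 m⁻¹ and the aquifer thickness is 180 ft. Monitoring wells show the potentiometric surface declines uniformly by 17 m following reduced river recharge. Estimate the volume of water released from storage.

ΔV ≈ 28500 m³

b = 180 ft = 54.86 m
S = Ss × b = 3.4 × 10^-6 m⁻¹ × 54.86 m = 1.865 × 10^-4
ΔV = S × A × Δh = 1.865 × 10^-4 × 9 × 10^6 m² × 17 m = 28540 m³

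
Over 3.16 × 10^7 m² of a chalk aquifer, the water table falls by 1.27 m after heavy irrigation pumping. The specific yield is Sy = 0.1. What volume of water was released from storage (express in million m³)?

ΔV = Sy × A × Δh = 0.1 × 3.16 × 10^7 m² × 1.27 m = 4.013 × 10^6 m³
ΔV = 4.013 × 10^6 m³ = 4.013 million m³

ΔV ≈ 4.01 million m³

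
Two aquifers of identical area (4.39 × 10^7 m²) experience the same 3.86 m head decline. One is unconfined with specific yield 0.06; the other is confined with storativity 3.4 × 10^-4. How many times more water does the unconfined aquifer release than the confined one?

Unconfined: ΔV_u = Sy × A × Δh = 0.06 × 4.39 × 10^7 × 3.86 = 1.017 × 10^7 m³
Confined: ΔV_c = S × A × Δh = 3.4 × 10^-4 × 4.39 × 10^7 × 3.86 = 57610 m³
Ratio = ΔV_u / ΔV_c = Sy / S = 0.06 / 3.4 × 10^-4 = 176.5

ΔV_u / ΔV_c ≈ 176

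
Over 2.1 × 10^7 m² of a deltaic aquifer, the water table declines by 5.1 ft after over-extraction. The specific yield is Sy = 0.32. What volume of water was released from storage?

ΔV ≈ 1.04 × 10^7 m³

Δh = 5.1 ft = 1.554 m
ΔV = Sy × A × Δh = 0.32 × 2.1 × 10^7 m² × 1.554 m = 1.045 × 10^7 m³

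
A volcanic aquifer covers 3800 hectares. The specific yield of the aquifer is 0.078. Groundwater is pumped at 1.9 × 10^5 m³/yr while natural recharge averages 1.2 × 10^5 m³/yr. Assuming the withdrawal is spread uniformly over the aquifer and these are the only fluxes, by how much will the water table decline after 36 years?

A = 3800 hectares = 3.8 × 10^7 m²
Net abstraction = 1.9 × 10^5 − 1.2 × 10^5 = 70000 m³/yr
Q_net = 70000 m³/yr = 191.8 m³/d
t = 36 years = 13140 d
ΔV = Q × t = 191.8 m³/d × 13140 d = 2.52 × 10^6 m³
Δh = ΔV / (Sy × A) = 2.52 × 10^6 / (0.078 × 3.8 × 10^7) = 0.8502 m

Δh ≈ 0.85 m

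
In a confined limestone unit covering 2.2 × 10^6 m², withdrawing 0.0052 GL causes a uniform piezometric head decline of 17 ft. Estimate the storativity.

S ≈ 4.6 × 10^-4

Δh = 17 ft = 5.182 m
ΔV = 0.0052 GL = 5200 m³
S = ΔV / (A × Δh) = 5200 m³ / (2.2 × 10^6 m² × 5.182 m) = 4.562 × 10^-4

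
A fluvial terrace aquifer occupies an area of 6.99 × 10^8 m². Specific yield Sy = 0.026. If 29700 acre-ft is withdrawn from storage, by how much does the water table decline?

ΔV = 29700 acre-ft = 3.663 × 10^7 m³
Δh = ΔV / (Sy × A) = 3.663 × 10^7 m³ / (0.026 × 6.99 × 10^8 m²) = 2.016 m

Δh ≈ 2.02 m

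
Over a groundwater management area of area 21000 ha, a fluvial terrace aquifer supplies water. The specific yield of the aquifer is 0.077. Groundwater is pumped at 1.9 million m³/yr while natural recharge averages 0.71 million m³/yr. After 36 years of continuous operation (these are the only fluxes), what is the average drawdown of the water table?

A = 21000 ha = 2.1 × 10^8 m²
Net abstraction = 1.9 − 0.71 = 1.19 million m³/yr
Q_net = 1.19 million m³/yr = 3260 m³/d
t = 36 years = 13140 d
ΔV = Q × t = 3260 m³/d × 13140 d = 4.284 × 10^7 m³
Δh = ΔV / (Sy × A) = 4.284 × 10^7 / (0.077 × 2.1 × 10^8) = 2.649 m

Δh ≈ 2.65 m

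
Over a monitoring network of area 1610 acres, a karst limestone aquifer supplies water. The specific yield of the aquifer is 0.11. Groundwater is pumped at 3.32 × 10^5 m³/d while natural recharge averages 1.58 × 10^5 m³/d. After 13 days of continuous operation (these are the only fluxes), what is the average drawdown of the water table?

Δh ≈ 3.16 m

A = 1610 acres = 6.515 × 10^6 m²
Net abstraction = 3.32 × 10^5 − 1.58 × 10^5 = 1.74 × 10^5 m³/d
ΔV = Q × t = 1.74 × 10^5 m³/d × 13 d = 2.262 × 10^6 m³
Δh = ΔV / (Sy × A) = 2.262 × 10^6 / (0.11 × 6.515 × 10^6) = 3.156 m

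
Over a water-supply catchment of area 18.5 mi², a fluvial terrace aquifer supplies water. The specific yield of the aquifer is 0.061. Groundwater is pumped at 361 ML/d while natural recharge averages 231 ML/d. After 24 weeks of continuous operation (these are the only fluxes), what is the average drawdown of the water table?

Δh ≈ 7.47 m

A = 18.5 mi² = 4.791 × 10^7 m²
Net abstraction = 361 − 231 = 130 ML/d
Q_net = 130 ML/d = 1.3 × 10^5 m³/d
t = 24 weeks = 168 d
ΔV = Q × t = 1.3 × 10^5 m³/d × 168 d = 2.184 × 10^7 m³
Δh = ΔV / (Sy × A) = 2.184 × 10^7 / (0.061 × 4.791 × 10^7) = 7.472 m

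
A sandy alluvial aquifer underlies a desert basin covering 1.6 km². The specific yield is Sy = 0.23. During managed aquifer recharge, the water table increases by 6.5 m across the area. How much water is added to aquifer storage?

ΔV ≈ 2.39 × 10^6 m³

A = 1.6 km² = 1.6 × 10^6 m²
ΔV = Sy × A × Δh = 0.23 × 1.6 × 10^6 m² × 6.5 m = 2.392 × 10^6 m³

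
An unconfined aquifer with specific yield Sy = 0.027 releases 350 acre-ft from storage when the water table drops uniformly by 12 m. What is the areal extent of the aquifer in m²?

A ≈ 1.33 × 10^6 m²

ΔV = 350 acre-ft = 4.317 × 10^5 m³
A = ΔV / (Sy × Δh) = 4.317 × 10^5 / (0.027 × 12) = 1.332 × 10^6 m²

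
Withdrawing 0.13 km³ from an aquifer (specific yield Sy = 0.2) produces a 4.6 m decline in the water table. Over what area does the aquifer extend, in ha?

A ≈ 14100 ha

ΔV = 0.13 km³ = 1.3 × 10^8 m³
A = ΔV / (Sy × Δh) = 1.3 × 10^8 / (0.2 × 4.6) = 1.413 × 10^8 m²
A = 1.413 × 10^8 m² = 14130 ha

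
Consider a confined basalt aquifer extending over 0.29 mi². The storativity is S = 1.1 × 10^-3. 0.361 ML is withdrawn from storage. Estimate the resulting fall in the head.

A = 0.29 mi² = 7.511 × 10^5 m²
ΔV = 0.361 ML = 361 m³
Δh = ΔV / (S × A) = 361 m³ / (0.0011 × 7.511 × 10^5 m²) = 0.4369 m

Δh ≈ 0.437 m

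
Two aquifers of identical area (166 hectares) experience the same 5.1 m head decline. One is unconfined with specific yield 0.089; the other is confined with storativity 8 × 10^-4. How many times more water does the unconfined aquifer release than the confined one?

A = 166 hectares = 1.66 × 10^6 m²
Unconfined: ΔV_u = Sy × A × Δh = 0.089 × 1.66 × 10^6 × 5.1 = 7.535 × 10^5 m³
Confined: ΔV_c = S × A × Δh = 8 × 10^-4 × 1.66 × 10^6 × 5.1 = 6773 m³
Ratio = ΔV_u / ΔV_c = Sy / S = 0.089 / 8 × 10^-4 = 111.3

ΔV_u / ΔV_c ≈ 111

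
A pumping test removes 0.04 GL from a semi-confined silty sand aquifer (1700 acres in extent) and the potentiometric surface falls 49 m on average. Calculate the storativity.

S ≈ 1.2 × 10^-4

A = 1700 acres = 6.88 × 10^6 m²
ΔV = 0.04 GL = 40000 m³
S = ΔV / (A × Δh) = 40000 m³ / (6.88 × 10^6 m² × 49 m) = 1.187 × 10^-4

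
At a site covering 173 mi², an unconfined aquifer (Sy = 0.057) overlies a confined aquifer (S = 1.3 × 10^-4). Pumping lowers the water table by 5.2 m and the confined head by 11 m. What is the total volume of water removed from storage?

ΔV ≈ 1.33 × 10^8 m³

A = 173 mi² = 4.481 × 10^8 m²
Unconfined: ΔV_u = Sy × A × Δh_u = 0.057 × 4.481 × 10^8 × 5.2 = 1.328 × 10^8 m³
Confined: ΔV_c = S × A × Δh_c = 1.3 × 10^-4 × 4.481 × 10^8 × 11 = 6.407 × 10^5 m³
Total ΔV = 1.328 × 10^8 + 6.407 × 10^5 = 1.334 × 10^8 m³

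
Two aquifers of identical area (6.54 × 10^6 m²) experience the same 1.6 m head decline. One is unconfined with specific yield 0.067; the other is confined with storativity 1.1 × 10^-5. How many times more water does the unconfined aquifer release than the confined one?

ΔV_u / ΔV_c ≈ 6090

Unconfined: ΔV_u = Sy × A × Δh = 0.067 × 6.54 × 10^6 × 1.6 = 7.011 × 10^5 m³
Confined: ΔV_c = S × A × Δh = 1.1 × 10^-5 × 6.54 × 10^6 × 1.6 = 115.1 m³
Ratio = ΔV_u / ΔV_c = Sy / S = 0.067 / 1.1 × 10^-5 = 6091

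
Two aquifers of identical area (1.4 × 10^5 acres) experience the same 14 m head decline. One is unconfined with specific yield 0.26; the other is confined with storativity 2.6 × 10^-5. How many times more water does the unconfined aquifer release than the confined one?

ΔV_u / ΔV_c ≈ 10000

A = 1.4 × 10^5 acres = 5.666 × 10^8 m²
Unconfined: ΔV_u = Sy × A × Δh = 0.26 × 5.666 × 10^8 × 14 = 2.062 × 10^9 m³
Confined: ΔV_c = S × A × Δh = 2.6 × 10^-5 × 5.666 × 10^8 × 14 = 2.062 × 10^5 m³
Ratio = ΔV_u / ΔV_c = Sy / S = 0.26 / 2.6 × 10^-5 = 10000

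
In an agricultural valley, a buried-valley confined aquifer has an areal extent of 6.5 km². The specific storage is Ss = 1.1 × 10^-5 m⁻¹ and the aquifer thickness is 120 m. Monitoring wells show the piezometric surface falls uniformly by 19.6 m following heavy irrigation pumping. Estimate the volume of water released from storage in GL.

ΔV ≈ 0.168 GL

S = Ss × b = 1.1 × 10^-5 m⁻¹ × 120 m = 1.32 × 10^-3
A = 6.5 km² = 6.5 × 10^6 m²
ΔV = S × A × Δh = 0.00132 × 6.5 × 10^6 m² × 19.6 m = 1.682 × 10^5 m³
ΔV = 1.682 × 10^5 m³ = 0.1682 GL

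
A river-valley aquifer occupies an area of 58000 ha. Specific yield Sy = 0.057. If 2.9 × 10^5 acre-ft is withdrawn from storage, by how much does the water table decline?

Δh ≈ 10.8 m

A = 58000 ha = 5.8 × 10^8 m²
ΔV = 2.9 × 10^5 acre-ft = 3.577 × 10^8 m³
Δh = ΔV / (Sy × A) = 3.577 × 10^8 m³ / (0.057 × 5.8 × 10^8 m²) = 10.82 m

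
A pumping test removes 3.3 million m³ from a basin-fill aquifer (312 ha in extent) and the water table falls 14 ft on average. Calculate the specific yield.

Sy ≈ 0.25

A = 312 ha = 3.12 × 10^6 m²
Δh = 14 ft = 4.267 m
ΔV = 3.3 million m³ = 3.3 × 10^6 m³
Sy = ΔV / (A × Δh) = 3.3 × 10^6 m³ / (3.12 × 10^6 m² × 4.267 m) = 0.2479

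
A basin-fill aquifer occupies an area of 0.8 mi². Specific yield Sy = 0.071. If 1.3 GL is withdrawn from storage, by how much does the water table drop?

Δh ≈ 8.84 m

A = 0.8 mi² = 2.072 × 10^6 m²
ΔV = 1.3 GL = 1.3 × 10^6 m³
Δh = ΔV / (Sy × A) = 1.3 × 10^6 m³ / (0.071 × 2.072 × 10^6 m²) = 8.837 m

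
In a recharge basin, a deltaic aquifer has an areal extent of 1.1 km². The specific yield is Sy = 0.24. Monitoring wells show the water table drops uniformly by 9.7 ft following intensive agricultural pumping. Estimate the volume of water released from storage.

A = 1.1 km² = 1.1 × 10^6 m²
Δh = 9.7 ft = 2.957 m
ΔV = Sy × A × Δh = 0.24 × 1.1 × 10^6 m² × 2.957 m = 7.805 × 10^5 m³

ΔV ≈ 7.81 × 10^5 m³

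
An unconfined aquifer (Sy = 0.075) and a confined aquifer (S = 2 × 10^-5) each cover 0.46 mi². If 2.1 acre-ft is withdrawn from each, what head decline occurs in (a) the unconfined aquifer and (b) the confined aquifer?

A = 0.46 mi² = 1.191 × 10^6 m²
ΔV = 2.1 acre-ft = 2590 m³
Unconfined: Δh_u = ΔV/(Sy·A) = 2590/(0.075 × 1.191 × 10^6) = 0.02899 m
Confined: Δh_c = ΔV/(S·A) = 2590/(2 × 10^-5 × 1.191 × 10^6) = 108.7 m

Δh_u ≈ 0.029 m; Δh_c ≈ 109 m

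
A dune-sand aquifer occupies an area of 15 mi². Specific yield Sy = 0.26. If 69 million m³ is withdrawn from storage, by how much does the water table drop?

A = 15 mi² = 3.885 × 10^7 m²
ΔV = 69 million m³ = 6.9 × 10^7 m³
Δh = ΔV / (Sy × A) = 6.9 × 10^7 m³ / (0.26 × 3.885 × 10^7 m²) = 6.831 m

Δh ≈ 6.83 m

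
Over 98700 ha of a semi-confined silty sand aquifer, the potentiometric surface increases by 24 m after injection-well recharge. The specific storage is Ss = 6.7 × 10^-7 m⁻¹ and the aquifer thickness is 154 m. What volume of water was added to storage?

S = Ss × b = 6.7 × 10^-7 m⁻¹ × 154 m = 1.032 × 10^-4
A = 98700 ha = 9.87 × 10^8 m²
ΔV = S × A × Δh = 1.032 × 10^-4 × 9.87 × 10^8 m² × 24 m = 2.444 × 10^6 m³

ΔV ≈ 2.44 × 10^6 m³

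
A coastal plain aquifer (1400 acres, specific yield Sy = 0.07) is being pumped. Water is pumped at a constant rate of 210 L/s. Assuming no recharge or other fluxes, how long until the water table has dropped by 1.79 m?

t ≈ 39.1 days

A = 1400 acres = 5.666 × 10^6 m²
ΔV = Sy × A × Δh = 0.07 × 5.666 × 10^6 × 1.79 = 7.099 × 10^5 m³
Q = 210 L/s = 18140 m³/d
t = ΔV / Q = 7.099 × 10^5 m³ / 18140 m³/d = 39.13 d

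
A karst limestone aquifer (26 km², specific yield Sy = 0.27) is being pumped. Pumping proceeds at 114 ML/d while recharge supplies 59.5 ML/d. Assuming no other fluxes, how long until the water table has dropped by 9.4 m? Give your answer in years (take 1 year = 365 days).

t ≈ 3.32 years

A = 26 km² = 2.6 × 10^7 m²
ΔV = Sy × A × Δh = 0.27 × 2.6 × 10^7 × 9.4 = 6.599 × 10^7 m³
Net withdrawal = 114 − 59.5 = 54.5 ML/d = 54500 m³/d
t = ΔV / Q = 6.599 × 10^7 m³ / 54500 m³/d = 1211 d
t = 1211 d ≈ 3.317 years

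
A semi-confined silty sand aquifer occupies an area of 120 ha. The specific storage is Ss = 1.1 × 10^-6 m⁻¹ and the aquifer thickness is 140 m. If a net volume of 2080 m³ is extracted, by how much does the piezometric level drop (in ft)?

Δh ≈ 36.9 ft

S = Ss × b = 1.1 × 10^-6 m⁻¹ × 140 m = 1.54 × 10^-4
A = 120 ha = 1.2 × 10^6 m²
Δh = ΔV / (S × A) = 2080 m³ / (1.54 × 10^-4 × 1.2 × 10^6 m²) = 11.26 m
Δh = 11.26 m = 36.93 ft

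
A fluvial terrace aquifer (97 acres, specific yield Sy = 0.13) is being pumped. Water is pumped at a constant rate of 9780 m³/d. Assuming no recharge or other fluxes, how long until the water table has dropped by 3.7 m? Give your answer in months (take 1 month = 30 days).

A = 97 acres = 3.925 × 10^5 m²
ΔV = Sy × A × Δh = 0.13 × 3.925 × 10^5 × 3.7 = 1.888 × 10^5 m³
t = ΔV / Q = 1.888 × 10^5 m³ / 9780 m³/d = 19.31 d
t = 19.31 d ≈ 0.6435 months

t ≈ 0.644 months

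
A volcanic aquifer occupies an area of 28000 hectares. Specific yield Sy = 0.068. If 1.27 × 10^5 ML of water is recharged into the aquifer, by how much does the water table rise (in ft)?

A = 28000 hectares = 2.8 × 10^8 m²
ΔV = 1.27 × 10^5 ML = 1.27 × 10^8 m³
Δh = ΔV / (Sy × A) = 1.27 × 10^8 m³ / (0.068 × 2.8 × 10^8 m²) = 6.67 m
Δh = 6.67 m = 21.88 ft

Δh ≈ 21.9 ft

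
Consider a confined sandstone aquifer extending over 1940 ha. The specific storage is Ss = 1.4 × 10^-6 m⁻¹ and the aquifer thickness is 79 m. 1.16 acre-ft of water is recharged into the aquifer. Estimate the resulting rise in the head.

Δh ≈ 0.667 m

S = Ss × b = 1.4 × 10^-6 m⁻¹ × 79 m = 1.106 × 10^-4
A = 1940 ha = 1.94 × 10^7 m²
ΔV = 1.16 acre-ft = 1431 m³
Δh = ΔV / (S × A) = 1431 m³ / (1.106 × 10^-4 × 1.94 × 10^7 m²) = 0.6669 m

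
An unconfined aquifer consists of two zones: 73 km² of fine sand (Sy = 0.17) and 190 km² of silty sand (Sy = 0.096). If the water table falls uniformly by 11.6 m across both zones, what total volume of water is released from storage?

ΔV ≈ 3.56 × 10^8 m³

A₁ = 73 km² = 7.3 × 10^7 m²; A₂ = 190 km² = 1.9 × 10^8 m²
ΔV₁ = 0.17 × 7.3 × 10^7 × 11.6 = 1.44 × 10^8 m³
ΔV₂ = 0.096 × 1.9 × 10^8 × 11.6 = 2.116 × 10^8 m³
ΔV = ΔV₁ + ΔV₂ = 3.555 × 10^8 m³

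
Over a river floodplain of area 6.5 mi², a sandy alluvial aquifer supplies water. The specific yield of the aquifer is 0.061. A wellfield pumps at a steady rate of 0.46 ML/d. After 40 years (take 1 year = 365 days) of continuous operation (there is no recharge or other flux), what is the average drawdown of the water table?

A = 6.5 mi² = 1.683 × 10^7 m²
Q = 0.46 ML/d = 460 m³/d
t = 40 years = 14600 d
ΔV = Q × t = 460 m³/d × 14600 d = 6.716 × 10^6 m³
Δh = ΔV / (Sy × A) = 6.716 × 10^6 / (0.061 × 1.683 × 10^7) = 6.54 m

Δh ≈ 6.54 m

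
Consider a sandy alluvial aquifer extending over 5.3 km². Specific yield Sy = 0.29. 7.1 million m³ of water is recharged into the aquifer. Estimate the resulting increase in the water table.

Δh ≈ 4.62 m

A = 5.3 km² = 5.3 × 10^6 m²
ΔV = 7.1 million m³ = 7.1 × 10^6 m³
Δh = ΔV / (Sy × A) = 7.1 × 10^6 m³ / (0.29 × 5.3 × 10^6 m²) = 4.619 m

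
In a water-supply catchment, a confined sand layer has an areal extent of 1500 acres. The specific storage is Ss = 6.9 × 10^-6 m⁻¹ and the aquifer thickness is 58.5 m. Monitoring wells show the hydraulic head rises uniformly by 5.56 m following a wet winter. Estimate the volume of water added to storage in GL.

ΔV ≈ 0.0136 GL

S = Ss × b = 6.9 × 10^-6 m⁻¹ × 58.5 m = 4.037 × 10^-4
A = 1500 acres = 6.07 × 10^6 m²
ΔV = S × A × Δh = 4.037 × 10^-4 × 6.07 × 10^6 m² × 5.56 m = 13620 m³
ΔV = 13620 m³ = 0.01362 GL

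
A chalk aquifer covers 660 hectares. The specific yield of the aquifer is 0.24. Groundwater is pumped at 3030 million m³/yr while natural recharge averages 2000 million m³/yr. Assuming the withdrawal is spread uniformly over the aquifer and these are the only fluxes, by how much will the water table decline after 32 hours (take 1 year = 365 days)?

Δh ≈ 2.38 m

A = 660 hectares = 6.6 × 10^6 m²
Net abstraction = 3030 − 2000 = 1030 million m³/yr
Q_net = 1030 million m³/yr = 2.822 × 10^6 m³/d
t = 32 hours = 1.333 d
ΔV = Q × t = 2.822 × 10^6 m³/d × 1.333 d = 3.763 × 10^6 m³
Δh = ΔV / (Sy × A) = 3.763 × 10^6 / (0.24 × 6.6 × 10^6) = 2.375 m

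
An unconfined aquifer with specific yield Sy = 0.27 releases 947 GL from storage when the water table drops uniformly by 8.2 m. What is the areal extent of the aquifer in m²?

ΔV = 947 GL = 9.47 × 10^8 m³
A = ΔV / (Sy × Δh) = 9.47 × 10^8 / (0.27 × 8.2) = 4.277 × 10^8 m²

A ≈ 4.28 × 10^8 m²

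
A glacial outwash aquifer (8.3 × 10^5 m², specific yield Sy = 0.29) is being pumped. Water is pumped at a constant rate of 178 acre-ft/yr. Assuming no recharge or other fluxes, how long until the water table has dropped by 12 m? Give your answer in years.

ΔV = Sy × A × Δh = 0.29 × 8.3 × 10^5 × 12 = 2.888 × 10^6 m³
Q = 178 acre-ft/yr = 601.5 m³/d
t = ΔV / Q = 2.888 × 10^6 m³ / 601.5 m³/d = 4802 d
t = 4802 d ≈ 13.16 years

t ≈ 13.2 years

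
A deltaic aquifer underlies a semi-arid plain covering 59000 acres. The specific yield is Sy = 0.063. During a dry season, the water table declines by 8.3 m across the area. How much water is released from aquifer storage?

ΔV ≈ 1.25 × 10^8 m³

A = 59000 acres = 2.388 × 10^8 m²
ΔV = Sy × A × Δh = 0.063 × 2.388 × 10^8 m² × 8.3 m = 1.248 × 10^8 m³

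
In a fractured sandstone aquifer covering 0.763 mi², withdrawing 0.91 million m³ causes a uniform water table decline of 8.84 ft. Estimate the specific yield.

Sy ≈ 0.17

A = 0.763 mi² = 1.976 × 10^6 m²
Δh = 8.84 ft = 2.694 m
ΔV = 0.91 million m³ = 9.1 × 10^5 m³
Sy = ΔV / (A × Δh) = 9.1 × 10^5 m³ / (1.976 × 10^6 m² × 2.694 m) = 0.1709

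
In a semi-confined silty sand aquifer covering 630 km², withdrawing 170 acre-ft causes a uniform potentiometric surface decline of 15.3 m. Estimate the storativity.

A = 630 km² = 6.3 × 10^8 m²
ΔV = 170 acre-ft = 2.097 × 10^5 m³
S = ΔV / (A × Δh) = 2.097 × 10^5 m³ / (6.3 × 10^8 m² × 15.3 m) = 2.175 × 10^-5

S ≈ 2.2 × 10^-5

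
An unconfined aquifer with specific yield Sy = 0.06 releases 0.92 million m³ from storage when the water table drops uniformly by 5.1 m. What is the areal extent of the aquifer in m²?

A ≈ 3.01 × 10^6 m²

ΔV = 0.92 million m³ = 9.2 × 10^5 m³
A = ΔV / (Sy × Δh) = 9.2 × 10^5 / (0.06 × 5.1) = 3.007 × 10^6 m²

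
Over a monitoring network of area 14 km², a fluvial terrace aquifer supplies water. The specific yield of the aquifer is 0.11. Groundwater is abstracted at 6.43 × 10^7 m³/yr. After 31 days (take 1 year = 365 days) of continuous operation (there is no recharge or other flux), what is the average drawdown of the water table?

Δh ≈ 3.55 m

A = 14 km² = 1.4 × 10^7 m²
Q = 6.43 × 10^7 m³/yr = 1.762 × 10^5 m³/d
ΔV = Q × t = 1.762 × 10^5 m³/d × 31 d = 5.461 × 10^6 m³
Δh = ΔV / (Sy × A) = 5.461 × 10^6 / (0.11 × 1.4 × 10^7) = 3.546 m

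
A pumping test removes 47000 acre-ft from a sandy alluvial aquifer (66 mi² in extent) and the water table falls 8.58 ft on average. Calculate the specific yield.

A = 66 mi² = 1.709 × 10^8 m²
Δh = 8.58 ft = 2.615 m
ΔV = 47000 acre-ft = 5.797 × 10^7 m³
Sy = ΔV / (A × Δh) = 5.797 × 10^7 m³ / (1.709 × 10^8 m² × 2.615 m) = 0.1297

Sy ≈ 0.13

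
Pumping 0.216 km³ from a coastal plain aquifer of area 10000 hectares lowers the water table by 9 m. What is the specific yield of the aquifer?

A = 10000 hectares = 1 × 10^8 m²
ΔV = 0.216 km³ = 2.16 × 10^8 m³
Sy = ΔV / (A × Δh) = 2.16 × 10^8 m³ / (1 × 10^8 m² × 9 m) = 0.24

Sy ≈ 0.24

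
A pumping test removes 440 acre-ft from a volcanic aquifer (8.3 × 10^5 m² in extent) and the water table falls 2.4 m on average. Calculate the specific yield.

ΔV = 440 acre-ft = 5.427 × 10^5 m³
Sy = ΔV / (A × Δh) = 5.427 × 10^5 m³ / (8.3 × 10^5 m² × 2.4 m) = 0.2725

Sy ≈ 0.27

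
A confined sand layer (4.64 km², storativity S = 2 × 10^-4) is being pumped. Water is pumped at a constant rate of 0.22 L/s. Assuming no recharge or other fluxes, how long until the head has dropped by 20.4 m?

t ≈ 996 days

A = 4.64 km² = 4.64 × 10^6 m²
ΔV = S × A × Δh = 2 × 10^-4 × 4.64 × 10^6 × 20.4 = 18930 m³
Q = 0.22 L/s = 19.01 m³/d
t = ΔV / Q = 18930 m³ / 19.01 m³/d = 996 d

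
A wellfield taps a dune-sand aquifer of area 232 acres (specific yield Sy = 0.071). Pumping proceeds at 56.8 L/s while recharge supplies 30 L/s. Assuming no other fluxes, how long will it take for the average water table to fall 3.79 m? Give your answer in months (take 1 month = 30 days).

A = 232 acres = 9.389 × 10^5 m²
ΔV = Sy × A × Δh = 0.071 × 9.389 × 10^5 × 3.79 = 2.526 × 10^5 m³
Net withdrawal = 56.8 − 30 = 26.8 L/s = 2316 m³/d
t = ΔV / Q = 2.526 × 10^5 m³ / 2316 m³/d = 109.1 d
t = 109.1 d ≈ 3.637 months

t ≈ 3.64 months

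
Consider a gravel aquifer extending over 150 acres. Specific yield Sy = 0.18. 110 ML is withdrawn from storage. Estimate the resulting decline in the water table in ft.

A = 150 acres = 6.07 × 10^5 m²
ΔV = 110 ML = 1.1 × 10^5 m³
Δh = ΔV / (Sy × A) = 1.1 × 10^5 m³ / (0.18 × 6.07 × 10^5 m²) = 1.007 m
Δh = 1.007 m = 3.303 ft

Δh ≈ 3.3 ft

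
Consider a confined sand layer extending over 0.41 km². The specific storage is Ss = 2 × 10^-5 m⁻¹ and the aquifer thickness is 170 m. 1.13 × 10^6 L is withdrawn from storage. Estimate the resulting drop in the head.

Δh ≈ 0.811 m

S = Ss × b = 2 × 10^-5 m⁻¹ × 170 m = 3.4 × 10^-3
A = 0.41 km² = 4.1 × 10^5 m²
ΔV = 1.13 × 10^6 L = 1130 m³
Δh = ΔV / (S × A) = 1130 m³ / (0.0034 × 4.1 × 10^5 m²) = 0.8106 m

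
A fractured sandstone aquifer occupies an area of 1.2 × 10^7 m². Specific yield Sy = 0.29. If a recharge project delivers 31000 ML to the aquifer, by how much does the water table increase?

Δh ≈ 8.91 m

ΔV = 31000 ML = 3.1 × 10^7 m³
Δh = ΔV / (Sy × A) = 3.1 × 10^7 m³ / (0.29 × 1.2 × 10^7 m²) = 8.908 m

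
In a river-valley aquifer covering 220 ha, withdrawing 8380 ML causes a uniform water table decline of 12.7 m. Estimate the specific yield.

A = 220 ha = 2.2 × 10^6 m²
ΔV = 8380 ML = 8.38 × 10^6 m³
Sy = ΔV / (A × Δh) = 8.38 × 10^6 m³ / (2.2 × 10^6 m² × 12.7 m) = 0.2999

Sy ≈ 0.3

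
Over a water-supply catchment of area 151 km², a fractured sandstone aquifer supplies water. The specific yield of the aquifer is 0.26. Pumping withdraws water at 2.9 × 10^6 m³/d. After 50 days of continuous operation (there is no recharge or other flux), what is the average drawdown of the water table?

Δh ≈ 3.69 m

A = 151 km² = 1.51 × 10^8 m²
ΔV = Q × t = 2.9 × 10^6 m³/d × 50 d = 1.45 × 10^8 m³
Δh = ΔV / (Sy × A) = 1.45 × 10^8 / (0.26 × 1.51 × 10^8) = 3.693 m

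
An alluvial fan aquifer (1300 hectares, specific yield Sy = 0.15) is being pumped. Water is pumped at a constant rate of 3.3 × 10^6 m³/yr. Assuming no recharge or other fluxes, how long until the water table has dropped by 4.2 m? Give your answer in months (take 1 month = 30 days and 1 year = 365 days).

t ≈ 30.2 months

A = 1300 hectares = 1.3 × 10^7 m²
ΔV = Sy × A × Δh = 0.15 × 1.3 × 10^7 × 4.2 = 8.19 × 10^6 m³
Q = 3.3 × 10^6 m³/yr = 9041 m³/d
t = ΔV / Q = 8.19 × 10^6 m³ / 9041 m³/d = 905.9 d
t = 905.9 d ≈ 30.2 months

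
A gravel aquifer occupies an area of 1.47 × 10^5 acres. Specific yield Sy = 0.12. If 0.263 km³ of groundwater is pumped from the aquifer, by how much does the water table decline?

A = 1.47 × 10^5 acres = 5.949 × 10^8 m²
ΔV = 0.263 km³ = 2.63 × 10^8 m³
Δh = ΔV / (Sy × A) = 2.63 × 10^8 m³ / (0.12 × 5.949 × 10^8 m²) = 3.684 m

Δh ≈ 3.68 m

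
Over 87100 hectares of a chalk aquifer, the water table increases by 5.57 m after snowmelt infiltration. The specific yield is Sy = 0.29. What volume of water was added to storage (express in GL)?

A = 87100 hectares = 8.71 × 10^8 m²
ΔV = Sy × A × Δh = 0.29 × 8.71 × 10^8 m² × 5.57 m = 1.407 × 10^9 m³
ΔV = 1.407 × 10^9 m³ = 1407 GL

ΔV ≈ 1410 GL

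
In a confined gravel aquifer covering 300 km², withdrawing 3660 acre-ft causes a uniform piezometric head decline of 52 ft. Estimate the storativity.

A = 300 km² = 3 × 10^8 m²
Δh = 52 ft = 15.85 m
ΔV = 3660 acre-ft = 4.515 × 10^6 m³
S = ΔV / (A × Δh) = 4.515 × 10^6 m³ / (3 × 10^8 m² × 15.85 m) = 9.495 × 10^-4

S ≈ 9.5 × 10^-4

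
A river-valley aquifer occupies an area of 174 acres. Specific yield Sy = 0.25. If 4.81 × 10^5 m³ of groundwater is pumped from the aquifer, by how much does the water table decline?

Δh ≈ 2.73 m

A = 174 acres = 7.042 × 10^5 m²
Δh = ΔV / (Sy × A) = 4.81 × 10^5 m³ / (0.25 × 7.042 × 10^5 m²) = 2.732 m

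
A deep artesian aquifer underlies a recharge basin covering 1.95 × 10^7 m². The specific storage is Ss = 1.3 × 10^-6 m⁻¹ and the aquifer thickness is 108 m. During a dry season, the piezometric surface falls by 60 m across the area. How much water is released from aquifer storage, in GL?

ΔV ≈ 0.164 GL

S = Ss × b = 1.3 × 10^-6 m⁻¹ × 108 m = 1.404 × 10^-4
ΔV = S × A × Δh = 1.404 × 10^-4 × 1.95 × 10^7 m² × 60 m = 1.643 × 10^5 m³
ΔV = 1.643 × 10^5 m³ = 0.1643 GL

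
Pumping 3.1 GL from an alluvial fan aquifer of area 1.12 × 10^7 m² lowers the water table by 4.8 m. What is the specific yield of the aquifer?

Sy ≈ 0.058

ΔV = 3.1 GL = 3.1 × 10^6 m³
Sy = ΔV / (A × Δh) = 3.1 × 10^6 m³ / (1.12 × 10^7 m² × 4.8 m) = 0.05766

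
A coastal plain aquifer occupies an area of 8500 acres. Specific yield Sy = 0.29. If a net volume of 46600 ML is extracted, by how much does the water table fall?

Δh ≈ 4.67 m

A = 8500 acres = 3.44 × 10^7 m²
ΔV = 46600 ML = 4.66 × 10^7 m³
Δh = ΔV / (Sy × A) = 4.66 × 10^7 m³ / (0.29 × 3.44 × 10^7 m²) = 4.671 m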